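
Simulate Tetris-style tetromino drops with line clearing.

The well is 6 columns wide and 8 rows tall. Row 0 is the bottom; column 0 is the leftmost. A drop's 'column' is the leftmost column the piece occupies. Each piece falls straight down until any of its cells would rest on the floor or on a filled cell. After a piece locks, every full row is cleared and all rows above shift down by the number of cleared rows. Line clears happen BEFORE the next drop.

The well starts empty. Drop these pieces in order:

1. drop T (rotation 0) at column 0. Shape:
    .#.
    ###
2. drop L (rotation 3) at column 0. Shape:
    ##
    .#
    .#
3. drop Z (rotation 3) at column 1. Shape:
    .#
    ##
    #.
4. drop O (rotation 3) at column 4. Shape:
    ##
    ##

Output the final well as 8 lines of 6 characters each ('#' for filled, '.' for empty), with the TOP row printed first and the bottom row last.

Answer: ..#...
.##...
.#....
##....
.#....
.#....
.#..##
###.##

Derivation:
Drop 1: T rot0 at col 0 lands with bottom-row=0; cleared 0 line(s) (total 0); column heights now [1 2 1 0 0 0], max=2
Drop 2: L rot3 at col 0 lands with bottom-row=2; cleared 0 line(s) (total 0); column heights now [5 5 1 0 0 0], max=5
Drop 3: Z rot3 at col 1 lands with bottom-row=5; cleared 0 line(s) (total 0); column heights now [5 7 8 0 0 0], max=8
Drop 4: O rot3 at col 4 lands with bottom-row=0; cleared 0 line(s) (total 0); column heights now [5 7 8 0 2 2], max=8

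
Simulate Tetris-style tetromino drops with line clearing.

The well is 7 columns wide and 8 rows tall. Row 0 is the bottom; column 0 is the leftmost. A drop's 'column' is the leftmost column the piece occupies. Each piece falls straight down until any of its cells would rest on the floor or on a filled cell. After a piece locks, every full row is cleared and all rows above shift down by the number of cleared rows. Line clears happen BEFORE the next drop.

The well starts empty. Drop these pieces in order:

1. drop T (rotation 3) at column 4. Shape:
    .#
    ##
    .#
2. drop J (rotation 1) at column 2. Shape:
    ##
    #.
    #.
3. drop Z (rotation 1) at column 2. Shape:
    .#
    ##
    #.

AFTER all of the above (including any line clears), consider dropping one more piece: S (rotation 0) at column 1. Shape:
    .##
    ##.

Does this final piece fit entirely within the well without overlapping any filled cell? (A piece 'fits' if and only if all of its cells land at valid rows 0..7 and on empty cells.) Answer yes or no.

Drop 1: T rot3 at col 4 lands with bottom-row=0; cleared 0 line(s) (total 0); column heights now [0 0 0 0 2 3 0], max=3
Drop 2: J rot1 at col 2 lands with bottom-row=0; cleared 0 line(s) (total 0); column heights now [0 0 3 3 2 3 0], max=3
Drop 3: Z rot1 at col 2 lands with bottom-row=3; cleared 0 line(s) (total 0); column heights now [0 0 5 6 2 3 0], max=6
Test piece S rot0 at col 1 (width 3): heights before test = [0 0 5 6 2 3 0]; fits = True

Answer: yes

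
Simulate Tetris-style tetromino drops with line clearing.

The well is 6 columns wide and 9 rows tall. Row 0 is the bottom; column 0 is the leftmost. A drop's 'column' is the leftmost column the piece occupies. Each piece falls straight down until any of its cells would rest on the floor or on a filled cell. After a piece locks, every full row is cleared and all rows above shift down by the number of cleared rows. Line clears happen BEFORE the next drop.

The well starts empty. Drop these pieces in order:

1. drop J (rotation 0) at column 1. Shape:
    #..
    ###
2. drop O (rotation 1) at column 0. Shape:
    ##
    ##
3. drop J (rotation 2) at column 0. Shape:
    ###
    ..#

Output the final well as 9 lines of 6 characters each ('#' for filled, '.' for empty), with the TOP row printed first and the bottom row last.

Drop 1: J rot0 at col 1 lands with bottom-row=0; cleared 0 line(s) (total 0); column heights now [0 2 1 1 0 0], max=2
Drop 2: O rot1 at col 0 lands with bottom-row=2; cleared 0 line(s) (total 0); column heights now [4 4 1 1 0 0], max=4
Drop 3: J rot2 at col 0 lands with bottom-row=3; cleared 0 line(s) (total 0); column heights now [5 5 5 1 0 0], max=5

Answer: ......
......
......
......
###...
###...
##....
.#....
.###..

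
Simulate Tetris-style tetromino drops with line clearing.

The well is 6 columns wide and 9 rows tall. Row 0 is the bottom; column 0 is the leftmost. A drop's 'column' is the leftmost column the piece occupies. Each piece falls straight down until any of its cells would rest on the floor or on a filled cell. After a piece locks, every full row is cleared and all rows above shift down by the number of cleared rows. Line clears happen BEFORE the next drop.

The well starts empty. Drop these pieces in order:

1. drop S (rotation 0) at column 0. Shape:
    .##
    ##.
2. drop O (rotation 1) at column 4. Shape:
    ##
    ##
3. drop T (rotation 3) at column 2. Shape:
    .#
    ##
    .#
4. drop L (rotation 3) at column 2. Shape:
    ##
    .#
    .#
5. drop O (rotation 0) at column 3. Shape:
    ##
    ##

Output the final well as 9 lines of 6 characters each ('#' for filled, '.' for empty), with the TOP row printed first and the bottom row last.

Answer: ...##.
...##.
..##..
...#..
...#..
...#..
..##..
.#####
##..##

Derivation:
Drop 1: S rot0 at col 0 lands with bottom-row=0; cleared 0 line(s) (total 0); column heights now [1 2 2 0 0 0], max=2
Drop 2: O rot1 at col 4 lands with bottom-row=0; cleared 0 line(s) (total 0); column heights now [1 2 2 0 2 2], max=2
Drop 3: T rot3 at col 2 lands with bottom-row=1; cleared 0 line(s) (total 0); column heights now [1 2 3 4 2 2], max=4
Drop 4: L rot3 at col 2 lands with bottom-row=4; cleared 0 line(s) (total 0); column heights now [1 2 7 7 2 2], max=7
Drop 5: O rot0 at col 3 lands with bottom-row=7; cleared 0 line(s) (total 0); column heights now [1 2 7 9 9 2], max=9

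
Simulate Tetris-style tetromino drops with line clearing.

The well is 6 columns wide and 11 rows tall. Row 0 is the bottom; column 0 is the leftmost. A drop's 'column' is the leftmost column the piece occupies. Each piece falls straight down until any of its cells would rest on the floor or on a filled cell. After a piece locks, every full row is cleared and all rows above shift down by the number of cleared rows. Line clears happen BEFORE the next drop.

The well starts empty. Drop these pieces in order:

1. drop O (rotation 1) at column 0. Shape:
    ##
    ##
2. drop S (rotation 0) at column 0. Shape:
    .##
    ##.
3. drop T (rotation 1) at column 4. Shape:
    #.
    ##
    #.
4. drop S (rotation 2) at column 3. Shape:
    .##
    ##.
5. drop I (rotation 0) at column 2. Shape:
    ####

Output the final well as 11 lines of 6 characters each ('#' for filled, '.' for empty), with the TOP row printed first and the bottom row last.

Answer: ......
......
......
......
......
..####
....##
.####.
##..#.
##..##
##..#.

Derivation:
Drop 1: O rot1 at col 0 lands with bottom-row=0; cleared 0 line(s) (total 0); column heights now [2 2 0 0 0 0], max=2
Drop 2: S rot0 at col 0 lands with bottom-row=2; cleared 0 line(s) (total 0); column heights now [3 4 4 0 0 0], max=4
Drop 3: T rot1 at col 4 lands with bottom-row=0; cleared 0 line(s) (total 0); column heights now [3 4 4 0 3 2], max=4
Drop 4: S rot2 at col 3 lands with bottom-row=3; cleared 0 line(s) (total 0); column heights now [3 4 4 4 5 5], max=5
Drop 5: I rot0 at col 2 lands with bottom-row=5; cleared 0 line(s) (total 0); column heights now [3 4 6 6 6 6], max=6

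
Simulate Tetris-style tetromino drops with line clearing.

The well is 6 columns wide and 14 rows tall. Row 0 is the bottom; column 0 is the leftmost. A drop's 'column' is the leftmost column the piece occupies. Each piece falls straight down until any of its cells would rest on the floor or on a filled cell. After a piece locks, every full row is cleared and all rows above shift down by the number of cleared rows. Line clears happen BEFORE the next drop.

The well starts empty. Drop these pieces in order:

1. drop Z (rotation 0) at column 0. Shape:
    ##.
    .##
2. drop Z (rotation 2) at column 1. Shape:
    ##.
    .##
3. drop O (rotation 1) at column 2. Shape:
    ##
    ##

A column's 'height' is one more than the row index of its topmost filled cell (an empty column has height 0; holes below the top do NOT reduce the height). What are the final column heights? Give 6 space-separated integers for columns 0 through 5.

Drop 1: Z rot0 at col 0 lands with bottom-row=0; cleared 0 line(s) (total 0); column heights now [2 2 1 0 0 0], max=2
Drop 2: Z rot2 at col 1 lands with bottom-row=1; cleared 0 line(s) (total 0); column heights now [2 3 3 2 0 0], max=3
Drop 3: O rot1 at col 2 lands with bottom-row=3; cleared 0 line(s) (total 0); column heights now [2 3 5 5 0 0], max=5

Answer: 2 3 5 5 0 0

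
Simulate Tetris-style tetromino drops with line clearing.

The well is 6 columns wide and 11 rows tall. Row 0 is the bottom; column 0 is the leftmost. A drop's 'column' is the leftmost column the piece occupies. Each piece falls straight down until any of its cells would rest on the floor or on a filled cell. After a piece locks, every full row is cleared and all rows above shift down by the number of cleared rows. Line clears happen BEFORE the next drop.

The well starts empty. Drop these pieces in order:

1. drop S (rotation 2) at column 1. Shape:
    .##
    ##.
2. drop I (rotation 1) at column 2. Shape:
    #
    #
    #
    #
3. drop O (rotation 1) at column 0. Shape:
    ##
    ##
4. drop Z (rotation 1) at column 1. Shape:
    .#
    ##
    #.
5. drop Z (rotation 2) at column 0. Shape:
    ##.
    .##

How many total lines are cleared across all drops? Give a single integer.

Answer: 0

Derivation:
Drop 1: S rot2 at col 1 lands with bottom-row=0; cleared 0 line(s) (total 0); column heights now [0 1 2 2 0 0], max=2
Drop 2: I rot1 at col 2 lands with bottom-row=2; cleared 0 line(s) (total 0); column heights now [0 1 6 2 0 0], max=6
Drop 3: O rot1 at col 0 lands with bottom-row=1; cleared 0 line(s) (total 0); column heights now [3 3 6 2 0 0], max=6
Drop 4: Z rot1 at col 1 lands with bottom-row=5; cleared 0 line(s) (total 0); column heights now [3 7 8 2 0 0], max=8
Drop 5: Z rot2 at col 0 lands with bottom-row=8; cleared 0 line(s) (total 0); column heights now [10 10 9 2 0 0], max=10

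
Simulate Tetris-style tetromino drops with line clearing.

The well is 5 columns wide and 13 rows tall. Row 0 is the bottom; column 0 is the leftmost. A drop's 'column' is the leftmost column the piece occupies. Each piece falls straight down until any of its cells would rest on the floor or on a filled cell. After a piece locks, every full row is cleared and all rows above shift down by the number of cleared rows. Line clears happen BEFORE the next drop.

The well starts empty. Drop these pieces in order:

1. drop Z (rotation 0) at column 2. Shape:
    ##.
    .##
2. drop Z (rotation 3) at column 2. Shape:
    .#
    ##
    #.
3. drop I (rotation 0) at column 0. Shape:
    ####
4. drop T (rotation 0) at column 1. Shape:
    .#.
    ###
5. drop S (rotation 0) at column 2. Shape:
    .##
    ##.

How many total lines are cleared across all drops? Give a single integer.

Answer: 0

Derivation:
Drop 1: Z rot0 at col 2 lands with bottom-row=0; cleared 0 line(s) (total 0); column heights now [0 0 2 2 1], max=2
Drop 2: Z rot3 at col 2 lands with bottom-row=2; cleared 0 line(s) (total 0); column heights now [0 0 4 5 1], max=5
Drop 3: I rot0 at col 0 lands with bottom-row=5; cleared 0 line(s) (total 0); column heights now [6 6 6 6 1], max=6
Drop 4: T rot0 at col 1 lands with bottom-row=6; cleared 0 line(s) (total 0); column heights now [6 7 8 7 1], max=8
Drop 5: S rot0 at col 2 lands with bottom-row=8; cleared 0 line(s) (total 0); column heights now [6 7 9 10 10], max=10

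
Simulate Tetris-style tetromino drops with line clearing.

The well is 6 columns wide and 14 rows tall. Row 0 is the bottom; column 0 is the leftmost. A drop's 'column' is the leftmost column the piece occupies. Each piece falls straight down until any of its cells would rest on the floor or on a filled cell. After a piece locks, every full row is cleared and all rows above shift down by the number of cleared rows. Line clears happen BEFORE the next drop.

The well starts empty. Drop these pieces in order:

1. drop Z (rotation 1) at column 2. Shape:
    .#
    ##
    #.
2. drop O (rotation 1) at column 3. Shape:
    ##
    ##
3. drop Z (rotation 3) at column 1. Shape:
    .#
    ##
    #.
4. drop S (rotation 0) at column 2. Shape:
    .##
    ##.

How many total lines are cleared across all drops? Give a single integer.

Answer: 0

Derivation:
Drop 1: Z rot1 at col 2 lands with bottom-row=0; cleared 0 line(s) (total 0); column heights now [0 0 2 3 0 0], max=3
Drop 2: O rot1 at col 3 lands with bottom-row=3; cleared 0 line(s) (total 0); column heights now [0 0 2 5 5 0], max=5
Drop 3: Z rot3 at col 1 lands with bottom-row=1; cleared 0 line(s) (total 0); column heights now [0 3 4 5 5 0], max=5
Drop 4: S rot0 at col 2 lands with bottom-row=5; cleared 0 line(s) (total 0); column heights now [0 3 6 7 7 0], max=7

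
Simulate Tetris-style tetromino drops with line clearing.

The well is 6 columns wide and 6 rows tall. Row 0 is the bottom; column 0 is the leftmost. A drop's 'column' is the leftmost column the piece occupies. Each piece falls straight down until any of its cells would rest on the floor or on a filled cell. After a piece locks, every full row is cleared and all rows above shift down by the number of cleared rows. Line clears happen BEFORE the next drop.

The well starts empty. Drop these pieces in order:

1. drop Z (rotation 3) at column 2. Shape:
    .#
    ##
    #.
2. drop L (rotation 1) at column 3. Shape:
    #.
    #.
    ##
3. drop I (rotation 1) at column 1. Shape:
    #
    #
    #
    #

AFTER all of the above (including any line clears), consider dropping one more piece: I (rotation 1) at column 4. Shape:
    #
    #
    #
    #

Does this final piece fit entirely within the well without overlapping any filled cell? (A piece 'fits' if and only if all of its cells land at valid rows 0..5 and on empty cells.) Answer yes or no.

Answer: no

Derivation:
Drop 1: Z rot3 at col 2 lands with bottom-row=0; cleared 0 line(s) (total 0); column heights now [0 0 2 3 0 0], max=3
Drop 2: L rot1 at col 3 lands with bottom-row=3; cleared 0 line(s) (total 0); column heights now [0 0 2 6 4 0], max=6
Drop 3: I rot1 at col 1 lands with bottom-row=0; cleared 0 line(s) (total 0); column heights now [0 4 2 6 4 0], max=6
Test piece I rot1 at col 4 (width 1): heights before test = [0 4 2 6 4 0]; fits = False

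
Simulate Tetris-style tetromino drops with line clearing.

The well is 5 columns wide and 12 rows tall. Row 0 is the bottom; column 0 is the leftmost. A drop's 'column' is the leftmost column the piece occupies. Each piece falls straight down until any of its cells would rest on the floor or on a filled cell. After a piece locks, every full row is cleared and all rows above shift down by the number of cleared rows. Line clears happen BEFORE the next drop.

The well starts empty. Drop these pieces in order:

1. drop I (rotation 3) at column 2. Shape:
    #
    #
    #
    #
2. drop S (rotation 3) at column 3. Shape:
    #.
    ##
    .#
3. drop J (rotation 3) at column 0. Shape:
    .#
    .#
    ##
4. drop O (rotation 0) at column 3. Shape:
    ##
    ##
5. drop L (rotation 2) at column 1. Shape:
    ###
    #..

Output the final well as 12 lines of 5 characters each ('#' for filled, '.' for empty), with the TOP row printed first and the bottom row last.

Drop 1: I rot3 at col 2 lands with bottom-row=0; cleared 0 line(s) (total 0); column heights now [0 0 4 0 0], max=4
Drop 2: S rot3 at col 3 lands with bottom-row=0; cleared 0 line(s) (total 0); column heights now [0 0 4 3 2], max=4
Drop 3: J rot3 at col 0 lands with bottom-row=0; cleared 0 line(s) (total 0); column heights now [1 3 4 3 2], max=4
Drop 4: O rot0 at col 3 lands with bottom-row=3; cleared 0 line(s) (total 0); column heights now [1 3 4 5 5], max=5
Drop 5: L rot2 at col 1 lands with bottom-row=4; cleared 0 line(s) (total 0); column heights now [1 6 6 6 5], max=6

Answer: .....
.....
.....
.....
.....
.....
.###.
.#.##
..###
.###.
.####
###.#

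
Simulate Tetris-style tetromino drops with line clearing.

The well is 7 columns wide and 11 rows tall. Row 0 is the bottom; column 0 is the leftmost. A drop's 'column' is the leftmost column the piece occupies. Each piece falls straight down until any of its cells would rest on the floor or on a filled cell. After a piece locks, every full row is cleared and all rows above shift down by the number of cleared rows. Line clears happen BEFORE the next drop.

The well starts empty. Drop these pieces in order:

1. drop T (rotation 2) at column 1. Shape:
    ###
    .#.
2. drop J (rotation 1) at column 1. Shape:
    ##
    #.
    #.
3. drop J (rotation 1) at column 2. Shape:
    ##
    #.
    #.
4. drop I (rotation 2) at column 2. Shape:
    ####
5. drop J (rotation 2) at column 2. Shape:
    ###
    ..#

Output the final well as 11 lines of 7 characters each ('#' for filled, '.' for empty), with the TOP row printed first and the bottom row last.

Answer: ..###..
....#..
..####.
..##...
..#....
..#....
.##....
.#.....
.#.....
.###...
..#....

Derivation:
Drop 1: T rot2 at col 1 lands with bottom-row=0; cleared 0 line(s) (total 0); column heights now [0 2 2 2 0 0 0], max=2
Drop 2: J rot1 at col 1 lands with bottom-row=2; cleared 0 line(s) (total 0); column heights now [0 5 5 2 0 0 0], max=5
Drop 3: J rot1 at col 2 lands with bottom-row=5; cleared 0 line(s) (total 0); column heights now [0 5 8 8 0 0 0], max=8
Drop 4: I rot2 at col 2 lands with bottom-row=8; cleared 0 line(s) (total 0); column heights now [0 5 9 9 9 9 0], max=9
Drop 5: J rot2 at col 2 lands with bottom-row=9; cleared 0 line(s) (total 0); column heights now [0 5 11 11 11 9 0], max=11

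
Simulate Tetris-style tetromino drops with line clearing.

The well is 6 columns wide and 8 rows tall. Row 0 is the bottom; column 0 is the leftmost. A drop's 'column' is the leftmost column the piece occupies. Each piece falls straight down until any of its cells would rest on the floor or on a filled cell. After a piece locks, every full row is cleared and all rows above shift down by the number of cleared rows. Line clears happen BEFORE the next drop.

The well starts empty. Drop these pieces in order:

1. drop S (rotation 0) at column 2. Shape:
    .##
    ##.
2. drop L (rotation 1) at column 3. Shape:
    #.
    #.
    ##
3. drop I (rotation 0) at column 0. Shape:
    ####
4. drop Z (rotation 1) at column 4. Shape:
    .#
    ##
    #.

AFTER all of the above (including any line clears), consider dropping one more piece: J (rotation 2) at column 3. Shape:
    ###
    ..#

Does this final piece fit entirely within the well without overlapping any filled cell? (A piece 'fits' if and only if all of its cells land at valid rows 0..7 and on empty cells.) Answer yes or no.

Answer: yes

Derivation:
Drop 1: S rot0 at col 2 lands with bottom-row=0; cleared 0 line(s) (total 0); column heights now [0 0 1 2 2 0], max=2
Drop 2: L rot1 at col 3 lands with bottom-row=2; cleared 0 line(s) (total 0); column heights now [0 0 1 5 3 0], max=5
Drop 3: I rot0 at col 0 lands with bottom-row=5; cleared 0 line(s) (total 0); column heights now [6 6 6 6 3 0], max=6
Drop 4: Z rot1 at col 4 lands with bottom-row=3; cleared 0 line(s) (total 0); column heights now [6 6 6 6 5 6], max=6
Test piece J rot2 at col 3 (width 3): heights before test = [6 6 6 6 5 6]; fits = True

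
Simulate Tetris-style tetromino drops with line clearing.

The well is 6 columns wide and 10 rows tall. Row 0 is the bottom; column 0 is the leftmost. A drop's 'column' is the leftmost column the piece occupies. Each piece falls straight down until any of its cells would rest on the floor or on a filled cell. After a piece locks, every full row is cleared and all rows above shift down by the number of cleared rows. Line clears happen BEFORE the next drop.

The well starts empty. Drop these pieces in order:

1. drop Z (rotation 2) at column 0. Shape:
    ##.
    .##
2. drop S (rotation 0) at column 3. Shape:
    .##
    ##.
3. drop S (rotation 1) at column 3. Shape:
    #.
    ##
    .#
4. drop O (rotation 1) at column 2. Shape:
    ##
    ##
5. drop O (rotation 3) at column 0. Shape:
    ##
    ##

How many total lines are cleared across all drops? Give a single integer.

Answer: 0

Derivation:
Drop 1: Z rot2 at col 0 lands with bottom-row=0; cleared 0 line(s) (total 0); column heights now [2 2 1 0 0 0], max=2
Drop 2: S rot0 at col 3 lands with bottom-row=0; cleared 0 line(s) (total 0); column heights now [2 2 1 1 2 2], max=2
Drop 3: S rot1 at col 3 lands with bottom-row=2; cleared 0 line(s) (total 0); column heights now [2 2 1 5 4 2], max=5
Drop 4: O rot1 at col 2 lands with bottom-row=5; cleared 0 line(s) (total 0); column heights now [2 2 7 7 4 2], max=7
Drop 5: O rot3 at col 0 lands with bottom-row=2; cleared 0 line(s) (total 0); column heights now [4 4 7 7 4 2], max=7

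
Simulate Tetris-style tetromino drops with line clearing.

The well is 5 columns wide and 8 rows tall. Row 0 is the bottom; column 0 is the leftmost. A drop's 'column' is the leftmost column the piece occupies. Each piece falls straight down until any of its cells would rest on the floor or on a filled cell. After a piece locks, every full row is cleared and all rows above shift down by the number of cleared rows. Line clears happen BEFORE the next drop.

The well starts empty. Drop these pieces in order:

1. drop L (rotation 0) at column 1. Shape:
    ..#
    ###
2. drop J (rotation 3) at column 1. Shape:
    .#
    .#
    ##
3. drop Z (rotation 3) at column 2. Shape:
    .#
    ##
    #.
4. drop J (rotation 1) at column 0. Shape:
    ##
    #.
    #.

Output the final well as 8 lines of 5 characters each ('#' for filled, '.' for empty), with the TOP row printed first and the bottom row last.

Drop 1: L rot0 at col 1 lands with bottom-row=0; cleared 0 line(s) (total 0); column heights now [0 1 1 2 0], max=2
Drop 2: J rot3 at col 1 lands with bottom-row=1; cleared 0 line(s) (total 0); column heights now [0 2 4 2 0], max=4
Drop 3: Z rot3 at col 2 lands with bottom-row=4; cleared 0 line(s) (total 0); column heights now [0 2 6 7 0], max=7
Drop 4: J rot1 at col 0 lands with bottom-row=0; cleared 0 line(s) (total 0); column heights now [3 3 6 7 0], max=7

Answer: .....
...#.
..##.
..#..
..#..
###..
####.
####.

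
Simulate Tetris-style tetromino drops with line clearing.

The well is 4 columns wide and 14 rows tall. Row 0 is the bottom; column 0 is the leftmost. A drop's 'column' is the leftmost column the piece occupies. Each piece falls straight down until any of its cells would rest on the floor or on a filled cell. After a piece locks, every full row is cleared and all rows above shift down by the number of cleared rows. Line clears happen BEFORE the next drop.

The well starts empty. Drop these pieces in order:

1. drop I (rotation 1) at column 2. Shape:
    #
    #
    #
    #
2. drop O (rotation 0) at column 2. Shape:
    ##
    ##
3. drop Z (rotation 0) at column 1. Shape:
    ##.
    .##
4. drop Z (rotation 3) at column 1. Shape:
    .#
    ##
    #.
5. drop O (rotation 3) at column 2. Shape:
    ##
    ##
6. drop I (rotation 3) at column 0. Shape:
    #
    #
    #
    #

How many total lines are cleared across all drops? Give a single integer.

Drop 1: I rot1 at col 2 lands with bottom-row=0; cleared 0 line(s) (total 0); column heights now [0 0 4 0], max=4
Drop 2: O rot0 at col 2 lands with bottom-row=4; cleared 0 line(s) (total 0); column heights now [0 0 6 6], max=6
Drop 3: Z rot0 at col 1 lands with bottom-row=6; cleared 0 line(s) (total 0); column heights now [0 8 8 7], max=8
Drop 4: Z rot3 at col 1 lands with bottom-row=8; cleared 0 line(s) (total 0); column heights now [0 10 11 7], max=11
Drop 5: O rot3 at col 2 lands with bottom-row=11; cleared 0 line(s) (total 0); column heights now [0 10 13 13], max=13
Drop 6: I rot3 at col 0 lands with bottom-row=0; cleared 0 line(s) (total 0); column heights now [4 10 13 13], max=13

Answer: 0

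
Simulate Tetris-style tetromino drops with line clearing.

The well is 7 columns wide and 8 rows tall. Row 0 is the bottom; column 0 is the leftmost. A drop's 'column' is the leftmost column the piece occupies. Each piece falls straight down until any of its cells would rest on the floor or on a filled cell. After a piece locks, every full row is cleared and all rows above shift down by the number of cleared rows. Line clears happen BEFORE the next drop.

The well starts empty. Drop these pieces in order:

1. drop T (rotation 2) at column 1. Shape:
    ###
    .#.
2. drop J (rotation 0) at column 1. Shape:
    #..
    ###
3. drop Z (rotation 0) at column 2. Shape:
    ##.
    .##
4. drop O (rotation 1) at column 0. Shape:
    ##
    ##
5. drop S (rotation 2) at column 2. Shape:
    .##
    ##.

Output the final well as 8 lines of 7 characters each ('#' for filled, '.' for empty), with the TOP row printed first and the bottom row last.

Drop 1: T rot2 at col 1 lands with bottom-row=0; cleared 0 line(s) (total 0); column heights now [0 2 2 2 0 0 0], max=2
Drop 2: J rot0 at col 1 lands with bottom-row=2; cleared 0 line(s) (total 0); column heights now [0 4 3 3 0 0 0], max=4
Drop 3: Z rot0 at col 2 lands with bottom-row=3; cleared 0 line(s) (total 0); column heights now [0 4 5 5 4 0 0], max=5
Drop 4: O rot1 at col 0 lands with bottom-row=4; cleared 0 line(s) (total 0); column heights now [6 6 5 5 4 0 0], max=6
Drop 5: S rot2 at col 2 lands with bottom-row=5; cleared 0 line(s) (total 0); column heights now [6 6 6 7 7 0 0], max=7

Answer: .......
...##..
####...
####...
.#.##..
.###...
.###...
..#....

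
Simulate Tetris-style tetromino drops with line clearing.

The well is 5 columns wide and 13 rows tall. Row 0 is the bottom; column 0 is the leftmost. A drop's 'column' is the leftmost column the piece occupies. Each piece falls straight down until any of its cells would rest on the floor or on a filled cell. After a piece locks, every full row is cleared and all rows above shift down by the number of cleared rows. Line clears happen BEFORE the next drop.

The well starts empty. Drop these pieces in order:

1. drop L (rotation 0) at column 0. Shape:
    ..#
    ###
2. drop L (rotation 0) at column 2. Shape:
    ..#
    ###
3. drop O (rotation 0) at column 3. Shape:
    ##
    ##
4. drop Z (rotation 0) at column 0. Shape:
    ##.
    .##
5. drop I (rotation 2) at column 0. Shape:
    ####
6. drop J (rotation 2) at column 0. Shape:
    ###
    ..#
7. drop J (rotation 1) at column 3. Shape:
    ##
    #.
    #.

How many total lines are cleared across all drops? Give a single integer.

Answer: 0

Derivation:
Drop 1: L rot0 at col 0 lands with bottom-row=0; cleared 0 line(s) (total 0); column heights now [1 1 2 0 0], max=2
Drop 2: L rot0 at col 2 lands with bottom-row=2; cleared 0 line(s) (total 0); column heights now [1 1 3 3 4], max=4
Drop 3: O rot0 at col 3 lands with bottom-row=4; cleared 0 line(s) (total 0); column heights now [1 1 3 6 6], max=6
Drop 4: Z rot0 at col 0 lands with bottom-row=3; cleared 0 line(s) (total 0); column heights now [5 5 4 6 6], max=6
Drop 5: I rot2 at col 0 lands with bottom-row=6; cleared 0 line(s) (total 0); column heights now [7 7 7 7 6], max=7
Drop 6: J rot2 at col 0 lands with bottom-row=7; cleared 0 line(s) (total 0); column heights now [9 9 9 7 6], max=9
Drop 7: J rot1 at col 3 lands with bottom-row=7; cleared 0 line(s) (total 0); column heights now [9 9 9 10 10], max=10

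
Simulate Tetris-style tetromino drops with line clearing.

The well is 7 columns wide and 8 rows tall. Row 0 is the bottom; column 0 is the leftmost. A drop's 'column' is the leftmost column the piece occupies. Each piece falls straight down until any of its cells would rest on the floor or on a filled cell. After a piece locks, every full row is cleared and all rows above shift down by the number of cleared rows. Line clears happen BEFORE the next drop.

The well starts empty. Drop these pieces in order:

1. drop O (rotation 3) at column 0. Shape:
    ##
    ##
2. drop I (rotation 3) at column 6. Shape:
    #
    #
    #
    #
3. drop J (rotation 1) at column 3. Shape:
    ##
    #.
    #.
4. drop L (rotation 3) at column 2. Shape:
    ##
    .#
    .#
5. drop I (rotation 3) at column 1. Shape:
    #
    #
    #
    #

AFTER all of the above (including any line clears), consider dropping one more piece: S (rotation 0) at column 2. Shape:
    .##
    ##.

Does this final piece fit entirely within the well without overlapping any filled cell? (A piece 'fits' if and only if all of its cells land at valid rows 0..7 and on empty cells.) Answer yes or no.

Drop 1: O rot3 at col 0 lands with bottom-row=0; cleared 0 line(s) (total 0); column heights now [2 2 0 0 0 0 0], max=2
Drop 2: I rot3 at col 6 lands with bottom-row=0; cleared 0 line(s) (total 0); column heights now [2 2 0 0 0 0 4], max=4
Drop 3: J rot1 at col 3 lands with bottom-row=0; cleared 0 line(s) (total 0); column heights now [2 2 0 3 3 0 4], max=4
Drop 4: L rot3 at col 2 lands with bottom-row=3; cleared 0 line(s) (total 0); column heights now [2 2 6 6 3 0 4], max=6
Drop 5: I rot3 at col 1 lands with bottom-row=2; cleared 0 line(s) (total 0); column heights now [2 6 6 6 3 0 4], max=6
Test piece S rot0 at col 2 (width 3): heights before test = [2 6 6 6 3 0 4]; fits = True

Answer: yes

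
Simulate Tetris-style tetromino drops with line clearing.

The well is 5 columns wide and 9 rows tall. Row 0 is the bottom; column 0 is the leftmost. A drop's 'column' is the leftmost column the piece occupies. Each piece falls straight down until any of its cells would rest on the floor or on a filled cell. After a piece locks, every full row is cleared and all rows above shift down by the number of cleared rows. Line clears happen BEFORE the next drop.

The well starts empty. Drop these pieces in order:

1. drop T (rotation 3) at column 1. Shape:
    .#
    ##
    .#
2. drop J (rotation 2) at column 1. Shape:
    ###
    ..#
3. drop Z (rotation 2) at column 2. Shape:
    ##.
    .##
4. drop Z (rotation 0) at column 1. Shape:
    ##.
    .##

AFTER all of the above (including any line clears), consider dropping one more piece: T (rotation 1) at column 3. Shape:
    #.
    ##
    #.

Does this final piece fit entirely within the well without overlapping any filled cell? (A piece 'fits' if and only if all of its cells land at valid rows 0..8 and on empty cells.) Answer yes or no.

Answer: no

Derivation:
Drop 1: T rot3 at col 1 lands with bottom-row=0; cleared 0 line(s) (total 0); column heights now [0 2 3 0 0], max=3
Drop 2: J rot2 at col 1 lands with bottom-row=2; cleared 0 line(s) (total 0); column heights now [0 4 4 4 0], max=4
Drop 3: Z rot2 at col 2 lands with bottom-row=4; cleared 0 line(s) (total 0); column heights now [0 4 6 6 5], max=6
Drop 4: Z rot0 at col 1 lands with bottom-row=6; cleared 0 line(s) (total 0); column heights now [0 8 8 7 5], max=8
Test piece T rot1 at col 3 (width 2): heights before test = [0 8 8 7 5]; fits = False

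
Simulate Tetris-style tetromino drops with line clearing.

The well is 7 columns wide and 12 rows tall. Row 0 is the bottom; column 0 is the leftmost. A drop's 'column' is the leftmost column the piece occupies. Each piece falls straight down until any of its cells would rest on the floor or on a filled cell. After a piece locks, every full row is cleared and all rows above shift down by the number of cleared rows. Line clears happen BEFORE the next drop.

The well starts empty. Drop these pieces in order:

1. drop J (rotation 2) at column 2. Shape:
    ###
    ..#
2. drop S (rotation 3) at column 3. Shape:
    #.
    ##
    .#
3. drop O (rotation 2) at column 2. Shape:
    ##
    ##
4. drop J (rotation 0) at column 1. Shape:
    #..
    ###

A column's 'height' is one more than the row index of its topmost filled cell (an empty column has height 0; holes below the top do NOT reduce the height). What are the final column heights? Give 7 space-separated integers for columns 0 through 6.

Drop 1: J rot2 at col 2 lands with bottom-row=0; cleared 0 line(s) (total 0); column heights now [0 0 2 2 2 0 0], max=2
Drop 2: S rot3 at col 3 lands with bottom-row=2; cleared 0 line(s) (total 0); column heights now [0 0 2 5 4 0 0], max=5
Drop 3: O rot2 at col 2 lands with bottom-row=5; cleared 0 line(s) (total 0); column heights now [0 0 7 7 4 0 0], max=7
Drop 4: J rot0 at col 1 lands with bottom-row=7; cleared 0 line(s) (total 0); column heights now [0 9 8 8 4 0 0], max=9

Answer: 0 9 8 8 4 0 0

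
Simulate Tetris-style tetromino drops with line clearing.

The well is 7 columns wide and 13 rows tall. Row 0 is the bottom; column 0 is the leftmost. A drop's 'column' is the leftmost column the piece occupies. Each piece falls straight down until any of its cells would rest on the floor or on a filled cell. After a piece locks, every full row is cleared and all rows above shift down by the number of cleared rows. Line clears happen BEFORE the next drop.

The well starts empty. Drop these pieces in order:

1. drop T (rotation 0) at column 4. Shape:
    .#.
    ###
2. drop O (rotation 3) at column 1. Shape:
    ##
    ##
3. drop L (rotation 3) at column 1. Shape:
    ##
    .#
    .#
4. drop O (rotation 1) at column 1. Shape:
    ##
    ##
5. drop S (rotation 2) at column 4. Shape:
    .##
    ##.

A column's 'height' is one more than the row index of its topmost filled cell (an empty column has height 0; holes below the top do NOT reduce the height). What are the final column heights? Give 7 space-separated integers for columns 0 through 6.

Answer: 0 7 7 0 3 4 4

Derivation:
Drop 1: T rot0 at col 4 lands with bottom-row=0; cleared 0 line(s) (total 0); column heights now [0 0 0 0 1 2 1], max=2
Drop 2: O rot3 at col 1 lands with bottom-row=0; cleared 0 line(s) (total 0); column heights now [0 2 2 0 1 2 1], max=2
Drop 3: L rot3 at col 1 lands with bottom-row=2; cleared 0 line(s) (total 0); column heights now [0 5 5 0 1 2 1], max=5
Drop 4: O rot1 at col 1 lands with bottom-row=5; cleared 0 line(s) (total 0); column heights now [0 7 7 0 1 2 1], max=7
Drop 5: S rot2 at col 4 lands with bottom-row=2; cleared 0 line(s) (total 0); column heights now [0 7 7 0 3 4 4], max=7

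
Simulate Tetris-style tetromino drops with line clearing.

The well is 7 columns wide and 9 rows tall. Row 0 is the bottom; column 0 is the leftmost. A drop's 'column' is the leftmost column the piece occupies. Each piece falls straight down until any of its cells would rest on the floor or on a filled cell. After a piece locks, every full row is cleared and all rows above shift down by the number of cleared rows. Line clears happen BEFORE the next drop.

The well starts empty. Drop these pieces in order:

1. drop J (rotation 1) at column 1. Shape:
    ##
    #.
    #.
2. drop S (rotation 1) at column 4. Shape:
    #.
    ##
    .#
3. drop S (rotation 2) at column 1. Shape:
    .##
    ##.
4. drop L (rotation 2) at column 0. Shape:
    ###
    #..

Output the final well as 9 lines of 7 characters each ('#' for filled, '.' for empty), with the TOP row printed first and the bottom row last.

Answer: .......
.......
.......
###....
#.##...
.##....
.##.#..
.#..##.
.#...#.

Derivation:
Drop 1: J rot1 at col 1 lands with bottom-row=0; cleared 0 line(s) (total 0); column heights now [0 3 3 0 0 0 0], max=3
Drop 2: S rot1 at col 4 lands with bottom-row=0; cleared 0 line(s) (total 0); column heights now [0 3 3 0 3 2 0], max=3
Drop 3: S rot2 at col 1 lands with bottom-row=3; cleared 0 line(s) (total 0); column heights now [0 4 5 5 3 2 0], max=5
Drop 4: L rot2 at col 0 lands with bottom-row=4; cleared 0 line(s) (total 0); column heights now [6 6 6 5 3 2 0], max=6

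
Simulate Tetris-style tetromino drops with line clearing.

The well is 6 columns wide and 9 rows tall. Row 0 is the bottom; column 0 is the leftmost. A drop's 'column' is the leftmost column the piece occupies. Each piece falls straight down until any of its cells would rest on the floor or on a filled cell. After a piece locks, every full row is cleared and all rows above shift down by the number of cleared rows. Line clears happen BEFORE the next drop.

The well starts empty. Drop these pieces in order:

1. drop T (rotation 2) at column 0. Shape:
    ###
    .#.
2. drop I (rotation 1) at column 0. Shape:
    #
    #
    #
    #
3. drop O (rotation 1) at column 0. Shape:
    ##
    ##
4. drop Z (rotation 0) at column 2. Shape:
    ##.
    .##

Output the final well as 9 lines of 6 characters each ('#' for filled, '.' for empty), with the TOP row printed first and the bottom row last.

Drop 1: T rot2 at col 0 lands with bottom-row=0; cleared 0 line(s) (total 0); column heights now [2 2 2 0 0 0], max=2
Drop 2: I rot1 at col 0 lands with bottom-row=2; cleared 0 line(s) (total 0); column heights now [6 2 2 0 0 0], max=6
Drop 3: O rot1 at col 0 lands with bottom-row=6; cleared 0 line(s) (total 0); column heights now [8 8 2 0 0 0], max=8
Drop 4: Z rot0 at col 2 lands with bottom-row=1; cleared 0 line(s) (total 0); column heights now [8 8 3 3 2 0], max=8

Answer: ......
##....
##....
#.....
#.....
#.....
#.##..
#####.
.#....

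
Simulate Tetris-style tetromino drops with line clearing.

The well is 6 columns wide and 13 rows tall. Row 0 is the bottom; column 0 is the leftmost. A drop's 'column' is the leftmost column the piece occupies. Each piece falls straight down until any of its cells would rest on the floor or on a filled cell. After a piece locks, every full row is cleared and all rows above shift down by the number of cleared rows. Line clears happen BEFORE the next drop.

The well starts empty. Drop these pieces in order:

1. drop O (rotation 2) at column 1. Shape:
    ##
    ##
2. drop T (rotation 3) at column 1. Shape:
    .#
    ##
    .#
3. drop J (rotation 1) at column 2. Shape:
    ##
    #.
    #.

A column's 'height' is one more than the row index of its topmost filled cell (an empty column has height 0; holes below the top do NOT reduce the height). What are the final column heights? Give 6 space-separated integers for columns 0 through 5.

Drop 1: O rot2 at col 1 lands with bottom-row=0; cleared 0 line(s) (total 0); column heights now [0 2 2 0 0 0], max=2
Drop 2: T rot3 at col 1 lands with bottom-row=2; cleared 0 line(s) (total 0); column heights now [0 4 5 0 0 0], max=5
Drop 3: J rot1 at col 2 lands with bottom-row=5; cleared 0 line(s) (total 0); column heights now [0 4 8 8 0 0], max=8

Answer: 0 4 8 8 0 0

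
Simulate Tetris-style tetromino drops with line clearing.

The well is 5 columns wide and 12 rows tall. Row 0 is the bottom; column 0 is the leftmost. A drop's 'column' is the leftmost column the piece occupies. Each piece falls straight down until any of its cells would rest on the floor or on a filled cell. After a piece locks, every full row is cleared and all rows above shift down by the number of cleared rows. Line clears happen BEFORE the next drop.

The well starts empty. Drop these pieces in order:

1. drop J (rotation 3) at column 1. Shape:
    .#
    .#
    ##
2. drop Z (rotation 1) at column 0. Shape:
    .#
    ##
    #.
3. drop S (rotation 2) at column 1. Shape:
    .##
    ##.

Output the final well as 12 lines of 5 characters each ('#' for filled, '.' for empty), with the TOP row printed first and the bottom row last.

Answer: .....
.....
.....
.....
.....
.....
.....
..##.
.##..
.##..
###..
###..

Derivation:
Drop 1: J rot3 at col 1 lands with bottom-row=0; cleared 0 line(s) (total 0); column heights now [0 1 3 0 0], max=3
Drop 2: Z rot1 at col 0 lands with bottom-row=0; cleared 0 line(s) (total 0); column heights now [2 3 3 0 0], max=3
Drop 3: S rot2 at col 1 lands with bottom-row=3; cleared 0 line(s) (total 0); column heights now [2 4 5 5 0], max=5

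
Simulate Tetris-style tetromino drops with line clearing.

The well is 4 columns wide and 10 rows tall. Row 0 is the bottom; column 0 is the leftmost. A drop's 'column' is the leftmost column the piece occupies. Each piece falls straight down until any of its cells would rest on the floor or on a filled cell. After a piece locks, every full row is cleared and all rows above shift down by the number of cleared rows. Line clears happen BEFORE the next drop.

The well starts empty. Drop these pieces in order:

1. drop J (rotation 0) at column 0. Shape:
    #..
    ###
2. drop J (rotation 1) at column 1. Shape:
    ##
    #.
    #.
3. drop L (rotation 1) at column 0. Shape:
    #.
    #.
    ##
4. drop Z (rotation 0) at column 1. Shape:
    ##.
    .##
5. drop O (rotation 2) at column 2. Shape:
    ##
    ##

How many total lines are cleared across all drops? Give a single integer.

Drop 1: J rot0 at col 0 lands with bottom-row=0; cleared 0 line(s) (total 0); column heights now [2 1 1 0], max=2
Drop 2: J rot1 at col 1 lands with bottom-row=1; cleared 0 line(s) (total 0); column heights now [2 4 4 0], max=4
Drop 3: L rot1 at col 0 lands with bottom-row=4; cleared 0 line(s) (total 0); column heights now [7 5 4 0], max=7
Drop 4: Z rot0 at col 1 lands with bottom-row=4; cleared 1 line(s) (total 1); column heights now [6 5 5 0], max=6
Drop 5: O rot2 at col 2 lands with bottom-row=5; cleared 0 line(s) (total 1); column heights now [6 5 7 7], max=7

Answer: 1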